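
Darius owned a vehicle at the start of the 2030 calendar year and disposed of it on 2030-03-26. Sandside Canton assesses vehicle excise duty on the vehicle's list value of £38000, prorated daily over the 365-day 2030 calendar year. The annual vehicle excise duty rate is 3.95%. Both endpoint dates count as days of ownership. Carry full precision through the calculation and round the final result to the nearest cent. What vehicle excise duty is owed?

Days held (2030-01-01 to 2030-03-26): 85 out of 365
Tax = £38000 × 3.95% × 85/365 = £349.5479

£349.55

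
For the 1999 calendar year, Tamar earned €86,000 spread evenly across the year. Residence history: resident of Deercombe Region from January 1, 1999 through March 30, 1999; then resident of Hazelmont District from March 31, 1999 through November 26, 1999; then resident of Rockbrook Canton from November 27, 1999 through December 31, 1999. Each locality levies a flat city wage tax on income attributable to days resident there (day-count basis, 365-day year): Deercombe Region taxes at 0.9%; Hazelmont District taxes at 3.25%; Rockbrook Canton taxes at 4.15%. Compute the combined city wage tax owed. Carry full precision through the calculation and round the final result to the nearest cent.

Deercombe Region, January 1 – March 30, 1999: 89 days → €86,000 × 0.9% × 89/365 = €188.7288
Hazelmont District, March 31 – November 26, 1999: 241 days → €86,000 × 3.25% × 241/365 = €1,845.4658
Rockbrook Canton, November 27 – December 31, 1999: 35 days → €86,000 × 4.15% × 35/365 = €342.2329
Total = €2,376.4274

€2,376.43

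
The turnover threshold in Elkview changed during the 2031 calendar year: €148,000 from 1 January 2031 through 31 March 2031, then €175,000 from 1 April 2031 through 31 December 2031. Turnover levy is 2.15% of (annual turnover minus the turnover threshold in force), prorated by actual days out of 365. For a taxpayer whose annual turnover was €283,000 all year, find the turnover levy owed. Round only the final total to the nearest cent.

€2,465.14

1 January – 31 March 2031: 90 days, exemption €148,000 → (€283,000 − €148,000) × 2.15% × 90/365 = €715.6849
1 April – 31 December 2031: 275 days, exemption €175,000 → (€283,000 − €175,000) × 2.15% × 275/365 = €1,749.4521
Total = €2,465.1370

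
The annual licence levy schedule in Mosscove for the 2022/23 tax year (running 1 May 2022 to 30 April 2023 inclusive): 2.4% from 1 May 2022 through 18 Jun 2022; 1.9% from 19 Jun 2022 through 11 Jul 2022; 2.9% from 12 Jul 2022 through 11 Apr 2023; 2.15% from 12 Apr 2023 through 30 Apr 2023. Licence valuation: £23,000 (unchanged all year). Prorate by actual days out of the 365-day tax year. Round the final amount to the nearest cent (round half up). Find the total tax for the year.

1 May – 18 Jun 2022: 49 days at 2.4% → £23,000 × 2.4% × 49/365 = £74.1041
19 Jun – 11 Jul 2022: 23 days at 1.9% → £23,000 × 1.9% × 23/365 = £27.5370
12 Jul 2022 – 11 Apr 2023: 274 days at 2.9% → £23,000 × 2.9% × 274/365 = £500.7068
12 Apr – 30 Apr 2023: 19 days at 2.15% → £23,000 × 2.15% × 19/365 = £25.7411
Total = £628.0890

£628.09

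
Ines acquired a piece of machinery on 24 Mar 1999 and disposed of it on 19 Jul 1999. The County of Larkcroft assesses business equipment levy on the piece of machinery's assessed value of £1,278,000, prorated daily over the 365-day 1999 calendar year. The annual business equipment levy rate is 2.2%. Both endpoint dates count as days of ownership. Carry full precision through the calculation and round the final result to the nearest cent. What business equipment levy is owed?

Days held (24 Mar – 19 Jul 1999): 118 out of 365
Tax = £1,278,000 × 2.2% × 118/365 = £9,089.5562

£9,089.56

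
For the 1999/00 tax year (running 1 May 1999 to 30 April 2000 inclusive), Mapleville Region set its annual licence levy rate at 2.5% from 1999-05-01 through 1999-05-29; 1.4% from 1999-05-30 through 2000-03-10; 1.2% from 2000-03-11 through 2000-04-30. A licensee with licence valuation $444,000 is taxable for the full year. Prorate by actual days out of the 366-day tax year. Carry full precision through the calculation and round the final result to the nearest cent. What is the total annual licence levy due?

$6,479.25

1999-05-01 to 1999-05-29: 29 days at 2.5% → $444,000 × 2.5% × 29/366 = $879.5082
1999-05-30 to 2000-03-10: 286 days at 1.4% → $444,000 × 1.4% × 286/366 = $4,857.3115
2000-03-11 to 2000-04-30: 51 days at 1.2% → $444,000 × 1.2% × 51/366 = $742.4262
Total = $6,479.2459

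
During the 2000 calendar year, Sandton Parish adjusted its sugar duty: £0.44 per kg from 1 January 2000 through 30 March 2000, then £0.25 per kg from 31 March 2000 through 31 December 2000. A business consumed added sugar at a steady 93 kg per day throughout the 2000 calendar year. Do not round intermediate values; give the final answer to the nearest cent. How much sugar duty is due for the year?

1 January – 30 March 2000: 90 days × 93 kg/day = 8,370 kg at £0.44/kg → £3682.80
31 March – 31 December 2000: 276 days × 93 kg/day = 25,668 kg at £0.25/kg → £6417.00

£10099.80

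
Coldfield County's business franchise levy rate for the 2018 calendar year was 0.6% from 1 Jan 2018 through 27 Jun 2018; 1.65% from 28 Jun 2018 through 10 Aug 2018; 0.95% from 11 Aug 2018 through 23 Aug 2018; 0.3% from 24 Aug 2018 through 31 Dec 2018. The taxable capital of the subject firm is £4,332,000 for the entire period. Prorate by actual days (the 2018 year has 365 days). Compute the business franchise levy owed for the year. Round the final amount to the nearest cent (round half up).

1 Jan – 27 Jun 2018: 178 days at 0.6% → £4,332,000 × 0.6% × 178/365 = £12,675.5507
28 Jun – 10 Aug 2018: 44 days at 1.65% → £4,332,000 × 1.65% × 44/365 = £8,616.5260
11 Aug – 23 Aug 2018: 13 days at 0.95% → £4,332,000 × 0.95% × 13/365 = £1,465.7589
24 Aug – 31 Dec 2018: 130 days at 0.3% → £4,332,000 × 0.3% × 130/365 = £4,628.7123
Total = £27,386.5479

£27,386.55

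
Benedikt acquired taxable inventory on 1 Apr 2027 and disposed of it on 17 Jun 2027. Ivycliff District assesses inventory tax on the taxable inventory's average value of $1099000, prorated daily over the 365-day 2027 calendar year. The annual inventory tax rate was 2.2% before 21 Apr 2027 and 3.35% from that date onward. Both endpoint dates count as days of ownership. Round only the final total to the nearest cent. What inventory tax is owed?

$7175.12

1 Apr – 20 Apr 2027: 20 days at 2.2% → $1099000 × 2.2% × 20/365 = $1324.8219
21 Apr – 17 Jun 2027: 58 days at 3.35% → $1099000 × 3.35% × 58/365 = $5850.2932
Total = $7175.1151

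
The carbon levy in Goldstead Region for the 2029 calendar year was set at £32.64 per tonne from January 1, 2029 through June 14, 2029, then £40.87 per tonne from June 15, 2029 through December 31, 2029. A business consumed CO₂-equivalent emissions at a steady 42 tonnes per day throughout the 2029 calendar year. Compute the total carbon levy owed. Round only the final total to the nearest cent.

January 1 – June 14, 2029: 165 days × 42 tonnes/day = 6,930 tonnes at £32.64/tonne → £226,195.20
June 15 – December 31, 2029: 200 days × 42 tonnes/day = 8,400 tonnes at £40.87/tonne → £343,308.00

£569,503.20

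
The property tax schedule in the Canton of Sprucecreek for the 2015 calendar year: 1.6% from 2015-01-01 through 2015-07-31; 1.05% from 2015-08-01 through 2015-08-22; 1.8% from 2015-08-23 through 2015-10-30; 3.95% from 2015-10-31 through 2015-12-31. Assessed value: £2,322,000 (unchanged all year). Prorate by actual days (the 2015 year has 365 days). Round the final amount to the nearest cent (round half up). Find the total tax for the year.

2015-01-01 to 2015-07-31: 212 days at 1.6% → £2,322,000 × 1.6% × 212/365 = £21,578.6959
2015-08-01 to 2015-08-22: 22 days at 1.05% → £2,322,000 × 1.05% × 22/365 = £1,469.5397
2015-08-23 to 2015-10-30: 69 days at 1.8% → £2,322,000 × 1.8% × 69/365 = £7,901.1616
2015-10-31 to 2015-12-31: 62 days at 3.95% → £2,322,000 × 3.95% × 62/365 = £15,579.6658
Total = £46,529.0630

£46,529.06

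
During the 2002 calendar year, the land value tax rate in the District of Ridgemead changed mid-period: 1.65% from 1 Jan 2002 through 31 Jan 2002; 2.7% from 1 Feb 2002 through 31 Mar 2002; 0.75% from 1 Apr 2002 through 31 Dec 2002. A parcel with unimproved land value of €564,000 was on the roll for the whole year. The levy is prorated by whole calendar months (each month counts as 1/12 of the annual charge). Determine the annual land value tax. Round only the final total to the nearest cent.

€6,486.00

1 Jan – 31 Jan 2002: 1 month at 1.65% → €564,000 × 1.65% × 1/12 = €775.5000
1 Feb – 31 Mar 2002: 2 months at 2.7% → €564,000 × 2.7% × 2/12 = €2,538.0000
1 Apr – 31 Dec 2002: 9 months at 0.75% → €564,000 × 0.75% × 9/12 = €3,172.5000
Total = €6,486.0000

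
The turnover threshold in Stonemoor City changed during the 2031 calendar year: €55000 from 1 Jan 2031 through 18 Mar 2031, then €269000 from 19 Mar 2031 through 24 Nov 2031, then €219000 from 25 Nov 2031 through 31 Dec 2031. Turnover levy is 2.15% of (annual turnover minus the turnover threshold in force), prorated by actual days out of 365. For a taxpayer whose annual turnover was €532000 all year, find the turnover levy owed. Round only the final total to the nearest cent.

€6734.09

1 Jan – 18 Mar 2031: 77 days, exemption €55000 → (€532000 − €55000) × 2.15% × 77/365 = €2163.4890
19 Mar – 24 Nov 2031: 251 days, exemption €269000 → (€532000 − €269000) × 2.15% × 251/365 = €3888.4370
25 Nov – 31 Dec 2031: 37 days, exemption €219000 → (€532000 − €219000) × 2.15% × 37/365 = €682.1685
Total = €6734.0945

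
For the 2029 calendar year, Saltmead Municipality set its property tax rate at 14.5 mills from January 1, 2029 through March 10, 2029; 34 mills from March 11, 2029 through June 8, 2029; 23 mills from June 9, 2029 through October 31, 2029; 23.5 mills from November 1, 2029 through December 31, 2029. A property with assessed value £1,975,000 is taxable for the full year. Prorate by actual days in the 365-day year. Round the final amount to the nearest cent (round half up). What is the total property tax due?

January 1 – March 10, 2029: 69 days at 14.5 mills → £1,975,000 × 1.45% × 69/365 = £5,413.6644
March 11 – June 8, 2029: 90 days at 34 mills → £1,975,000 × 3.4% × 90/365 = £16,557.5342
June 9 – October 31, 2029: 145 days at 23 mills → £1,975,000 × 2.3% × 145/365 = £18,045.5479
November 1 – December 31, 2029: 61 days at 23.5 mills → £1,975,000 × 2.35% × 61/365 = £7,756.6096
Total = £47,773.3562

£47,773.36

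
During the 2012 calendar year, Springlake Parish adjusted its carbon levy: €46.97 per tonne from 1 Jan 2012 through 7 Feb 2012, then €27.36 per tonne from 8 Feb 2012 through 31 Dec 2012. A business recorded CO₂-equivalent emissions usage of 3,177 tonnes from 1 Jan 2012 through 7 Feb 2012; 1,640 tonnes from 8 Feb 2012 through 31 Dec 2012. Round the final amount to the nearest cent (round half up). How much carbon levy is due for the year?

€194,094.09

1 Jan – 7 Feb 2012: 3,177 tonnes at €46.97/tonne → €149,223.69
8 Feb – 31 Dec 2012: 1,640 tonnes at €27.36/tonne → €44,870.40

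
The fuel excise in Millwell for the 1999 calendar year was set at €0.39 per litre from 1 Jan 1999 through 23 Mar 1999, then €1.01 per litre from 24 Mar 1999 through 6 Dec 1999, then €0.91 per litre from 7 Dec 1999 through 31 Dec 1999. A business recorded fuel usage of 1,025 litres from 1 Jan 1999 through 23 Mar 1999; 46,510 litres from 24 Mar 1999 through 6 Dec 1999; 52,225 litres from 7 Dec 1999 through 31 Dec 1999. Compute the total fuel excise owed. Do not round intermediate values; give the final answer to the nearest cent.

1 Jan – 23 Mar 1999: 1,025 litres at €0.39/litre → €399.75
24 Mar – 6 Dec 1999: 46,510 litres at €1.01/litre → €46,975.10
7 Dec – 31 Dec 1999: 52,225 litres at €0.91/litre → €47,524.75

€94,899.60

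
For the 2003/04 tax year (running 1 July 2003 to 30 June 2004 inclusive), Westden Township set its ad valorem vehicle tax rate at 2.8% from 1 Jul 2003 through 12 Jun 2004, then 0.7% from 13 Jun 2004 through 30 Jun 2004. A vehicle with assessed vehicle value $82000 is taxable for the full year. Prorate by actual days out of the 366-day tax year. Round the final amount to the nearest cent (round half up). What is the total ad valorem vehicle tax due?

1 Jul 2003 – 12 Jun 2004: 348 days at 2.8% → $82000 × 2.8% × 348/366 = $2183.0820
13 Jun – 30 Jun 2004: 18 days at 0.7% → $82000 × 0.7% × 18/366 = $28.2295
Total = $2211.3115

$2211.31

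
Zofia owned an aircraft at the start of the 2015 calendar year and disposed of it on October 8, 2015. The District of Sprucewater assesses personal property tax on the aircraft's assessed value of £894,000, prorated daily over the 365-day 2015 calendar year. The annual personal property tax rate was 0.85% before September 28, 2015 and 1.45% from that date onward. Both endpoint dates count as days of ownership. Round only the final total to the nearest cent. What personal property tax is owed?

£6,011.84

January 1 – September 27, 2015: 270 days at 0.85% → £894,000 × 0.85% × 270/365 = £5,621.1781
September 28 – October 8, 2015: 11 days at 1.45% → £894,000 × 1.45% × 11/365 = £390.6658
Total = £6,011.8438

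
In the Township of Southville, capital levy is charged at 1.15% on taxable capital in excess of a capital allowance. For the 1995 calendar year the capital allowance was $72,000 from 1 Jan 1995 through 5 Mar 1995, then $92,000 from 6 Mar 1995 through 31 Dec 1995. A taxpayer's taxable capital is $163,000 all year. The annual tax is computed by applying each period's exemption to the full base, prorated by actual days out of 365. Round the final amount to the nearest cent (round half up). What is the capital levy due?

1 Jan – 5 Mar 1995: 64 days, exemption $72,000 → ($163,000 − $72,000) × 1.15% × 64/365 = $183.4959
6 Mar – 31 Dec 1995: 301 days, exemption $92,000 → ($163,000 − $92,000) × 1.15% × 301/365 = $673.3329
Total = $856.8288

$856.83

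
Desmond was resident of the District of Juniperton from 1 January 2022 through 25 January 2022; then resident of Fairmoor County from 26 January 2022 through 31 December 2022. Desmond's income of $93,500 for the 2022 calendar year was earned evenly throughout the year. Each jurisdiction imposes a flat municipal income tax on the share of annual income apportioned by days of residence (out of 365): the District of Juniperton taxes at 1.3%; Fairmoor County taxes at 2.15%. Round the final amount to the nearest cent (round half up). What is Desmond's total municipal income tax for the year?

The District of Juniperton, 1 January – 25 January 2022: 25 days → $93,500 × 1.3% × 25/365 = $83.2534
Fairmoor County, 26 January – 31 December 2022: 340 days → $93,500 × 2.15% × 340/365 = $1,872.5616
Total = $1,955.8151

$1,955.82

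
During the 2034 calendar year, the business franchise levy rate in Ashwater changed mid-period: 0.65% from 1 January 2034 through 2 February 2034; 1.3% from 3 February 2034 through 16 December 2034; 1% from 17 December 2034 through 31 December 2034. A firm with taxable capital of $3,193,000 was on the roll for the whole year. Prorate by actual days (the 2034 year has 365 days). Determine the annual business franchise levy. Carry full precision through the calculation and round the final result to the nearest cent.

1 January – 2 February 2034: 33 days at 0.65% → $3,193,000 × 0.65% × 33/365 = $1,876.4342
3 February – 16 December 2034: 317 days at 1.3% → $3,193,000 × 1.3% × 317/365 = $36,050.2822
17 December – 31 December 2034: 15 days at 1% → $3,193,000 × 1% × 15/365 = $1,312.1918
Total = $39,238.9082

$39,238.91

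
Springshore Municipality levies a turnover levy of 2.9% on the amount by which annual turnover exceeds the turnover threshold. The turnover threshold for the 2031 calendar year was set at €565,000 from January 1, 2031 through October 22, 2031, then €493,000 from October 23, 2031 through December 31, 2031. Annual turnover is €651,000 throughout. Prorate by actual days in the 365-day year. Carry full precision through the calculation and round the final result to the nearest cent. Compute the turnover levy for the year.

January 1 – October 22, 2031: 295 days, exemption €565,000 → (€651,000 − €565,000) × 2.9% × 295/365 = €2,015.6986
October 23 – December 31, 2031: 70 days, exemption €493,000 → (€651,000 − €493,000) × 2.9% × 70/365 = €878.7397
Total = €2,894.4384

€2,894.44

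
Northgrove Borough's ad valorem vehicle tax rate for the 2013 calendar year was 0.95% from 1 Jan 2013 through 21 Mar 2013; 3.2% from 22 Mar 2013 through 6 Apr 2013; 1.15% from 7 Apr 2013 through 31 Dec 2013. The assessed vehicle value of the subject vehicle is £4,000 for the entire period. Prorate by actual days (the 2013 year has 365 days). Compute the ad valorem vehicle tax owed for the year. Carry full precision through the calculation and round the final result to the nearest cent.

1 Jan – 21 Mar 2013: 80 days at 0.95% → £4,000 × 0.95% × 80/365 = £8.3288
22 Mar – 6 Apr 2013: 16 days at 3.2% → £4,000 × 3.2% × 16/365 = £5.6110
7 Apr – 31 Dec 2013: 269 days at 1.15% → £4,000 × 1.15% × 269/365 = £33.9014
Total = £47.8411

£47.84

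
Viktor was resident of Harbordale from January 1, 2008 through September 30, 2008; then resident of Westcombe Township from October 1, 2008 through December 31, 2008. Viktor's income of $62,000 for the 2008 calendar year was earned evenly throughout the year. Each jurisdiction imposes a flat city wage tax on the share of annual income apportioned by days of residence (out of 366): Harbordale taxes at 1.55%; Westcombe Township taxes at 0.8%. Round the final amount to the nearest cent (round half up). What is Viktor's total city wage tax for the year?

Harbordale, January 1 – September 30, 2008: 274 days → $62,000 × 1.55% × 274/366 = $719.4372
Westcombe Township, October 1 – December 31, 2008: 92 days → $62,000 × 0.8% × 92/366 = $124.6776
Total = $844.1148

$844.11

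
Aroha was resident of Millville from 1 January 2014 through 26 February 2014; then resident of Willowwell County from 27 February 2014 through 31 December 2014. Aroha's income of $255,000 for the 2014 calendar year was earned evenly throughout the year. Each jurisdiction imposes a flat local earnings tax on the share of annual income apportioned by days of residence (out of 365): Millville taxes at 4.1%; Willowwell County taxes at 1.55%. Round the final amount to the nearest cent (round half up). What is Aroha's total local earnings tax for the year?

$4,967.96

Millville, 1 January – 26 February 2014: 57 days → $255,000 × 4.1% × 57/365 = $1,632.6986
Willowwell County, 27 February – 31 December 2014: 308 days → $255,000 × 1.55% × 308/365 = $3,335.2603
Total = $4,967.9589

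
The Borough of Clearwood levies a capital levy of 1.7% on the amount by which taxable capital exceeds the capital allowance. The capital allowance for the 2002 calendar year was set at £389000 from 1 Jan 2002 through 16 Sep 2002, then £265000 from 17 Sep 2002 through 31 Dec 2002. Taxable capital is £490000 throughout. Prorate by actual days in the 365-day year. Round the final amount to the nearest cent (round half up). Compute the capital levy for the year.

£2329.19

1 Jan – 16 Sep 2002: 259 days, exemption £389000 → (£490000 − £389000) × 1.7% × 259/365 = £1218.3644
17 Sep – 31 Dec 2002: 106 days, exemption £265000 → (£490000 − £265000) × 1.7% × 106/365 = £1110.8219
Total = £2329.1863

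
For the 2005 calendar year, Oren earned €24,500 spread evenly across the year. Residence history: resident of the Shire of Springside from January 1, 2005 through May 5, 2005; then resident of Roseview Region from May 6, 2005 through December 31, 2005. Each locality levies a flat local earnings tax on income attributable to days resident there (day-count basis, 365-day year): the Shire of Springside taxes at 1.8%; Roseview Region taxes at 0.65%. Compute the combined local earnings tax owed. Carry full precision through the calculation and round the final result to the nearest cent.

The Shire of Springside, January 1 – May 5, 2005: 125 days → €24,500 × 1.8% × 125/365 = €151.0274
Roseview Region, May 6 – December 31, 2005: 240 days → €24,500 × 0.65% × 240/365 = €104.7123
Total = €255.7397

€255.74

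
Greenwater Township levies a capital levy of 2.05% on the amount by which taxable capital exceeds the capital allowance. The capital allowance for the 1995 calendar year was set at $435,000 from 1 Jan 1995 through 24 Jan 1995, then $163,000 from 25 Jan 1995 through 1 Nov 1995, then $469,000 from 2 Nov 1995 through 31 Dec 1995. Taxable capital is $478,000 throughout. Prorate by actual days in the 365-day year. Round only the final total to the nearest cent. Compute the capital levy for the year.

1 Jan – 24 Jan 1995: 24 days, exemption $435,000 → ($478,000 − $435,000) × 2.05% × 24/365 = $57.9616
25 Jan – 1 Nov 1995: 281 days, exemption $163,000 → ($478,000 − $163,000) × 2.05% × 281/365 = $4,971.3904
2 Nov – 31 Dec 1995: 60 days, exemption $469,000 → ($478,000 − $469,000) × 2.05% × 60/365 = $30.3288
Total = $5,059.6808

$5,059.68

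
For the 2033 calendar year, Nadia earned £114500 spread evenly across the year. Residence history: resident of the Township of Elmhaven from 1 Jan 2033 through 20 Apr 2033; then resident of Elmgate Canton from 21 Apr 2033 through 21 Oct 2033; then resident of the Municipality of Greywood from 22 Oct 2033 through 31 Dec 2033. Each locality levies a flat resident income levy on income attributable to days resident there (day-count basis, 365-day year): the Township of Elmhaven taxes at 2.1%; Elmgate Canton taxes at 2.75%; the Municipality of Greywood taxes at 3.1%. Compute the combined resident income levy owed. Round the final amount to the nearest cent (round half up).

The Township of Elmhaven, 1 Jan – 20 Apr 2033: 110 days → £114500 × 2.1% × 110/365 = £724.6438
Elmgate Canton, 21 Apr – 21 Oct 2033: 184 days → £114500 × 2.75% × 184/365 = £1587.3151
The Municipality of Greywood, 22 Oct – 31 Dec 2033: 71 days → £114500 × 3.1% × 71/365 = £690.4507
Total = £3002.4096

£3002.41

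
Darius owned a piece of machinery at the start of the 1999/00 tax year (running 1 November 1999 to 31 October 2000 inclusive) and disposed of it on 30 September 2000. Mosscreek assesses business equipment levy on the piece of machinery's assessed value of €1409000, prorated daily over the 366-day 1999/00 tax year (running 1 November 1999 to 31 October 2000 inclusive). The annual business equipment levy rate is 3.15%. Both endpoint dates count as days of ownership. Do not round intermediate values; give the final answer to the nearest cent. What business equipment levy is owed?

€40624.24

Days held (1 November 1999 – 30 September 2000): 335 out of 366
Tax = €1409000 × 3.15% × 335/366 = €40624.2418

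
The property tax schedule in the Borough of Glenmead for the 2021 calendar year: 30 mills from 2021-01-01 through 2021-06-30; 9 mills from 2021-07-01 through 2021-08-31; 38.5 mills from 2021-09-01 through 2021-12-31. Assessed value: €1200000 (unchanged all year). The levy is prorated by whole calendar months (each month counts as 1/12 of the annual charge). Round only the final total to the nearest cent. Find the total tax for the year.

2021-01-01 to 2021-06-30: 6 months at 30 mills → €1200000 × 3% × 6/12 = €18000.0000
2021-07-01 to 2021-08-31: 2 months at 9 mills → €1200000 × 0.9% × 2/12 = €1800.0000
2021-09-01 to 2021-12-31: 4 months at 38.5 mills → €1200000 × 3.85% × 4/12 = €15400.0000
Total = €35200.0000

€35200.00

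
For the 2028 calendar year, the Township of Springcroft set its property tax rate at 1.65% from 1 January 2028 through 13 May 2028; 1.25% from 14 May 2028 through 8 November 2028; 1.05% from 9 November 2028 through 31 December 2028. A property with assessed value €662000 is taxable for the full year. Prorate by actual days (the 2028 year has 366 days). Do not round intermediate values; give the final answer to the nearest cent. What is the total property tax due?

1 January – 13 May 2028: 134 days at 1.65% → €662000 × 1.65% × 134/366 = €3999.1311
14 May – 8 November 2028: 179 days at 1.25% → €662000 × 1.25% × 179/366 = €4047.0628
9 November – 31 December 2028: 53 days at 1.05% → €662000 × 1.05% × 53/366 = €1006.5656
Total = €9052.7596

€9052.76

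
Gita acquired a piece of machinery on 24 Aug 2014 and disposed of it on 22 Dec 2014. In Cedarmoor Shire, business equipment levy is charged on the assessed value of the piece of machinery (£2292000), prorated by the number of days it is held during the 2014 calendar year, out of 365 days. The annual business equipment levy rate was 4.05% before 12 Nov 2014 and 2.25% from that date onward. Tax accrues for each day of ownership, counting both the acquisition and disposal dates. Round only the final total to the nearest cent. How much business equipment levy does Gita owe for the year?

24 Aug – 11 Nov 2014: 80 days at 4.05% → £2292000 × 4.05% × 80/365 = £20345.4247
12 Nov – 22 Dec 2014: 41 days at 2.25% → £2292000 × 2.25% × 41/365 = £5792.7945
Total = £26138.2192

£26138.22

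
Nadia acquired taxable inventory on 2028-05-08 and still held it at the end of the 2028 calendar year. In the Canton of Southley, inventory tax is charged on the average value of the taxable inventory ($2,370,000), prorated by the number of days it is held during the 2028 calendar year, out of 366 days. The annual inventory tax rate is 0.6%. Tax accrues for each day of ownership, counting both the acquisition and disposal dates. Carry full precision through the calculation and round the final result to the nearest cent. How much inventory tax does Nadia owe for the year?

$9,246.89

Days held (2028-05-08 to 2028-12-31): 238 out of 366
Tax = $2,370,000 × 0.6% × 238/366 = $9,246.8852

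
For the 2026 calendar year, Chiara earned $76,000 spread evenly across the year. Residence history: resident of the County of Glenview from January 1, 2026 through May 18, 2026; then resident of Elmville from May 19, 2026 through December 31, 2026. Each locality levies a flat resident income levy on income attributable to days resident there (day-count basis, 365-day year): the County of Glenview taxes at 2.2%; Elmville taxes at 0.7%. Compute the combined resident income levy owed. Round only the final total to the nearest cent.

$963.01

The County of Glenview, January 1 – May 18, 2026: 138 days → $76,000 × 2.2% × 138/365 = $632.1534
Elmville, May 19 – December 31, 2026: 227 days → $76,000 × 0.7% × 227/365 = $330.8603
Total = $963.0137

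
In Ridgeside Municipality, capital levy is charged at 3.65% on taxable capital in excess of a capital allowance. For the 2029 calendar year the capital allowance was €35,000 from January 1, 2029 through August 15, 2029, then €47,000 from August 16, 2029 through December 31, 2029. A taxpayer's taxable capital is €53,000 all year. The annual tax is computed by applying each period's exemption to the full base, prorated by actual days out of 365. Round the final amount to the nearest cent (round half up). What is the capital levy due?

January 1 – August 15, 2029: 227 days, exemption €35,000 → (€53,000 − €35,000) × 3.65% × 227/365 = €408.6000
August 16 – December 31, 2029: 138 days, exemption €47,000 → (€53,000 − €47,000) × 3.65% × 138/365 = €82.8000
Total = €491.4000

€491.40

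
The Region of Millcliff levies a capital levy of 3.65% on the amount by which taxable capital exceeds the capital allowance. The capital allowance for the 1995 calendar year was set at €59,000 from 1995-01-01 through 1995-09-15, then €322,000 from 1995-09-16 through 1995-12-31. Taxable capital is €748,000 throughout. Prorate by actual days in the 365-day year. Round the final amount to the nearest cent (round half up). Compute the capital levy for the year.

1995-01-01 to 1995-09-15: 258 days, exemption €59,000 → (€748,000 − €59,000) × 3.65% × 258/365 = €17,776.2000
1995-09-16 to 1995-12-31: 107 days, exemption €322,000 → (€748,000 − €322,000) × 3.65% × 107/365 = €4,558.2000
Total = €22,334.4000

€22,334.40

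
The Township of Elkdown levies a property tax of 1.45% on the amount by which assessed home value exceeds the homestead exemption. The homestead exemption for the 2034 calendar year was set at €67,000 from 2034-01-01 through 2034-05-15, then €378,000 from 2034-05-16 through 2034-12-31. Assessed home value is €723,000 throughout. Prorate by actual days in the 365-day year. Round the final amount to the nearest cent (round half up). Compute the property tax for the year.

€6,670.40

2034-01-01 to 2034-05-15: 135 days, exemption €67,000 → (€723,000 − €67,000) × 1.45% × 135/365 = €3,518.1370
2034-05-16 to 2034-12-31: 230 days, exemption €378,000 → (€723,000 − €378,000) × 1.45% × 230/365 = €3,152.2603
Total = €6,670.3973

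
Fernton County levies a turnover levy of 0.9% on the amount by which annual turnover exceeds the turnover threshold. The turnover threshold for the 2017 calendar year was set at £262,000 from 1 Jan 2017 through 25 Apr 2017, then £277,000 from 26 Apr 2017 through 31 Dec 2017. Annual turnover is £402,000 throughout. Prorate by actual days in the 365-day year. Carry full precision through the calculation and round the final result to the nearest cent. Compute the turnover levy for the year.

1 Jan – 25 Apr 2017: 115 days, exemption £262,000 → (£402,000 − £262,000) × 0.9% × 115/365 = £396.9863
26 Apr – 31 Dec 2017: 250 days, exemption £277,000 → (£402,000 − £277,000) × 0.9% × 250/365 = £770.5479
Total = £1,167.5342

£1,167.53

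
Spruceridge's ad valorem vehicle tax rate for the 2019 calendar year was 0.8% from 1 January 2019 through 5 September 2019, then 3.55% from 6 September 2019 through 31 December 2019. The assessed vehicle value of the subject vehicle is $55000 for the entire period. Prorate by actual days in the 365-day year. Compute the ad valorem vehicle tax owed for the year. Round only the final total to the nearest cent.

$924.83

1 January – 5 September 2019: 248 days at 0.8% → $55000 × 0.8% × 248/365 = $298.9589
6 September – 31 December 2019: 117 days at 3.55% → $55000 × 3.55% × 117/365 = $625.8699
Total = $924.8288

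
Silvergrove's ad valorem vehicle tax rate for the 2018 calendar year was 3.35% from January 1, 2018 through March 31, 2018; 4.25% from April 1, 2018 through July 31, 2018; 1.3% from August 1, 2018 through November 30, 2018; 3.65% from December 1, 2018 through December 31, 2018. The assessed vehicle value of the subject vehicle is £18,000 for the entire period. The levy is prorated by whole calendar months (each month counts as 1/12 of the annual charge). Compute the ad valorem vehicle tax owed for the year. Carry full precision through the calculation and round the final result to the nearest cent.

January 1 – March 31, 2018: 3 months at 3.35% → £18,000 × 3.35% × 3/12 = £150.7500
April 1 – July 31, 2018: 4 months at 4.25% → £18,000 × 4.25% × 4/12 = £255.0000
August 1 – November 30, 2018: 4 months at 1.3% → £18,000 × 1.3% × 4/12 = £78.0000
December 1 – December 31, 2018: 1 month at 3.65% → £18,000 × 3.65% × 1/12 = £54.7500
Total = £538.5000

£538.50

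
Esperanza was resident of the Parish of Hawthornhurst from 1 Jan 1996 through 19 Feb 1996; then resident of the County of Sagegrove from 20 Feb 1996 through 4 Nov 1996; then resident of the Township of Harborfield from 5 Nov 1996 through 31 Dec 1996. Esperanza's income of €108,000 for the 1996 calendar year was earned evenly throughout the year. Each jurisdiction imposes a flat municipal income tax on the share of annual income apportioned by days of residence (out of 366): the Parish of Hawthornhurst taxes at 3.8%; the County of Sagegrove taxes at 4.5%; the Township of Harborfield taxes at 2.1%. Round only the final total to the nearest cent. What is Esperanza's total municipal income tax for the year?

The Parish of Hawthornhurst, 1 Jan – 19 Feb 1996: 50 days → €108,000 × 3.8% × 50/366 = €560.6557
The County of Sagegrove, 20 Feb – 4 Nov 1996: 259 days → €108,000 × 4.5% × 259/366 = €3,439.1803
The Township of Harborfield, 5 Nov – 31 Dec 1996: 57 days → €108,000 × 2.1% × 57/366 = €353.2131
Total = €4,353.0492

€4,353.05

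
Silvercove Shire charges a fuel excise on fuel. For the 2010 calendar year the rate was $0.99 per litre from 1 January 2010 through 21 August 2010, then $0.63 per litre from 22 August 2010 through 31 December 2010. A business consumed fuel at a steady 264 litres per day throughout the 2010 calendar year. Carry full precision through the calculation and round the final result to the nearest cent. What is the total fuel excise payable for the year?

1 January – 21 August 2010: 233 days × 264 litres/day = 61,512 litres at $0.99/litre → $60,896.88
22 August – 31 December 2010: 132 days × 264 litres/day = 34,848 litres at $0.63/litre → $21,954.24

$82,851.12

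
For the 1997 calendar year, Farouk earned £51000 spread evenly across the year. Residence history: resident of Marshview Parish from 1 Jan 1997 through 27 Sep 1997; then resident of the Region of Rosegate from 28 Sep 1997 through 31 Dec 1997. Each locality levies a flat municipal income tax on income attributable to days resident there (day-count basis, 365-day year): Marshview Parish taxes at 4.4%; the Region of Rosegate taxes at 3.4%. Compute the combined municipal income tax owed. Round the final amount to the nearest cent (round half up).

Marshview Parish, 1 Jan – 27 Sep 1997: 270 days → £51000 × 4.4% × 270/365 = £1659.9452
The Region of Rosegate, 28 Sep – 31 Dec 1997: 95 days → £51000 × 3.4% × 95/365 = £451.3151
Total = £2111.2603

£2111.26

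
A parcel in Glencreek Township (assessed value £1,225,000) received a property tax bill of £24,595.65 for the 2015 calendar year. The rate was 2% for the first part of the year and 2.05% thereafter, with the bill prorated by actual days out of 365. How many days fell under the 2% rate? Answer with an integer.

308 days

Let d = days at the first rate; then 365 − d days at the second rate.
£1,225,000 × [2%·d + 2.05%·(365−d)] / 365 = £24,595.65
Solving gives d = 308, so the new rate took effect on 5 November 2015.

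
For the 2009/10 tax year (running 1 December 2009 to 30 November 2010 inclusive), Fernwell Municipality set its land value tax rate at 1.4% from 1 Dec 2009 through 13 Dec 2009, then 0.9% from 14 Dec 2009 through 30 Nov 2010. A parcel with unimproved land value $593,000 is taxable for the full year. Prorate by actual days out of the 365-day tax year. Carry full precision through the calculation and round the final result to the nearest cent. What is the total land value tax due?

$5,442.60

1 Dec – 13 Dec 2009: 13 days at 1.4% → $593,000 × 1.4% × 13/365 = $295.6877
14 Dec 2009 – 30 Nov 2010: 352 days at 0.9% → $593,000 × 0.9% × 352/365 = $5,146.9151
Total = $5,442.6027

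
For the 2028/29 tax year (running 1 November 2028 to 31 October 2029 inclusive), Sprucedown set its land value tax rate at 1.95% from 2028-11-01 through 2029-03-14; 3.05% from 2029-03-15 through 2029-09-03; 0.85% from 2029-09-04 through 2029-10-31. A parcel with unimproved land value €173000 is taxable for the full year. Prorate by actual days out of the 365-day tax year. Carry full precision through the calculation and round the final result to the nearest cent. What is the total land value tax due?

€3973.08

2028-11-01 to 2029-03-14: 134 days at 1.95% → €173000 × 1.95% × 134/365 = €1238.4904
2029-03-15 to 2029-09-03: 173 days at 3.05% → €173000 × 3.05% × 173/365 = €2500.9164
2029-09-04 to 2029-10-31: 58 days at 0.85% → €173000 × 0.85% × 58/365 = €233.6685
Total = €3973.0753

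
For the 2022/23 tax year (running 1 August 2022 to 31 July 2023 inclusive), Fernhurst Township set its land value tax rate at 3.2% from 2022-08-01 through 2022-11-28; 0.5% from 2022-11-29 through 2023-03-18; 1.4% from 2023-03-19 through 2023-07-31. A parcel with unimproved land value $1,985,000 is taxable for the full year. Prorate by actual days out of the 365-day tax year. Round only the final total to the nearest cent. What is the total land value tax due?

2022-08-01 to 2022-11-28: 120 days at 3.2% → $1,985,000 × 3.2% × 120/365 = $20,883.2877
2022-11-29 to 2023-03-18: 110 days at 0.5% → $1,985,000 × 0.5% × 110/365 = $2,991.0959
2023-03-19 to 2023-07-31: 135 days at 1.4% → $1,985,000 × 1.4% × 135/365 = $10,278.4932
Total = $34,152.8767

$34,152.88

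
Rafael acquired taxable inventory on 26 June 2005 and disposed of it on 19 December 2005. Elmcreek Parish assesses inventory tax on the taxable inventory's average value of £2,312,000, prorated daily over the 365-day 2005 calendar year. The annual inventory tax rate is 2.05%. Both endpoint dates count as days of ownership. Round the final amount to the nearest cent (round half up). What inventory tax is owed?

Days held (26 June – 19 December 2005): 177 out of 365
Tax = £2,312,000 × 2.05% × 177/365 = £22,983.8137

£22,983.81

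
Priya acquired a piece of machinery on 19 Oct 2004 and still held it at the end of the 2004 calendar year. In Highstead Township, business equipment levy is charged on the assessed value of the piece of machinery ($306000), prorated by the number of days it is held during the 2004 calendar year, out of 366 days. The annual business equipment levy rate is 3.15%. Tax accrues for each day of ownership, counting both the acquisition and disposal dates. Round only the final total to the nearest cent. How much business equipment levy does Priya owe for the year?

Days held (19 Oct – 31 Dec 2004): 74 out of 366
Tax = $306000 × 3.15% × 74/366 = $1948.8689

$1948.87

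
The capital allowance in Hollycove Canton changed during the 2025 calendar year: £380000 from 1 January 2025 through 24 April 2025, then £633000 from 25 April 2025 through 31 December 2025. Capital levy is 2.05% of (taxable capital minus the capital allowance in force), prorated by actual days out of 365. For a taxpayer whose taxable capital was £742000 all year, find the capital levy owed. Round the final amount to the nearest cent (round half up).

£3854.39

1 January – 24 April 2025: 114 days, exemption £380000 → (£742000 − £380000) × 2.05% × 114/365 = £2317.7918
25 April – 31 December 2025: 251 days, exemption £633000 → (£742000 − £633000) × 2.05% × 251/365 = £1536.6014
Total = £3854.3932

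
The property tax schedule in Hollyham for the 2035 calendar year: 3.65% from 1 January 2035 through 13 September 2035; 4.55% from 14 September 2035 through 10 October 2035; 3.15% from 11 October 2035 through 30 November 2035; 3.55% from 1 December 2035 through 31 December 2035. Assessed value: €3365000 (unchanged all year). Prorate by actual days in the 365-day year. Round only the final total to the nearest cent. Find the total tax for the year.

1 January – 13 September 2035: 256 days at 3.65% → €3365000 × 3.65% × 256/365 = €86144.0000
14 September – 10 October 2035: 27 days at 4.55% → €3365000 × 4.55% × 27/365 = €11325.7603
11 October – 30 November 2035: 51 days at 3.15% → €3365000 × 3.15% × 51/365 = €14810.6096
1 December – 31 December 2035: 31 days at 3.55% → €3365000 × 3.55% × 31/365 = €10145.7055
Total = €122426.0753

€122426.08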